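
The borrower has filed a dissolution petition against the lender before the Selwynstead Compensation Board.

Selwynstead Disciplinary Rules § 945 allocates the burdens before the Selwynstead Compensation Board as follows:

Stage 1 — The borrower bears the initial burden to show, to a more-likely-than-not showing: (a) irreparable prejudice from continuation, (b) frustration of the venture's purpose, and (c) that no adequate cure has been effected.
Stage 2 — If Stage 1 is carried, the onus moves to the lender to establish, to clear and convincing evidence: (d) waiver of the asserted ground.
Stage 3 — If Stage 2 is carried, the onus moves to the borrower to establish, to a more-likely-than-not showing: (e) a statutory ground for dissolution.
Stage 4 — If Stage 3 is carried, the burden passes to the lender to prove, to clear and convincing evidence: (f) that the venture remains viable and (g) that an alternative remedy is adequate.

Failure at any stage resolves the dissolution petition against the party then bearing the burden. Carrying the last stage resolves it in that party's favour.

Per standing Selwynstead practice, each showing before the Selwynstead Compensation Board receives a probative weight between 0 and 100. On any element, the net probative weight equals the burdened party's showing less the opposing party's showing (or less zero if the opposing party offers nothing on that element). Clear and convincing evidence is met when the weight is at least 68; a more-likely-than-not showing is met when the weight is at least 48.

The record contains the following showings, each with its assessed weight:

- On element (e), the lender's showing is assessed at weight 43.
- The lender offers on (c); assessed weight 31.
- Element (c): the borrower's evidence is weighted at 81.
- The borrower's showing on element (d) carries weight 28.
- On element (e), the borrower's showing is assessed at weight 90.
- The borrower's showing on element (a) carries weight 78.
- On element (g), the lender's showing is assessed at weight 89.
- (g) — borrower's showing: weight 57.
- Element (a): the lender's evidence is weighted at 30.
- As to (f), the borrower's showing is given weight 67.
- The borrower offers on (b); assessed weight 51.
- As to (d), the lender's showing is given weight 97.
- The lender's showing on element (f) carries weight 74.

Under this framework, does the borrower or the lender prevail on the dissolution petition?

Stage 1 — burden on borrower; standard: a more-likely-than-not showing (weight is at least 48).
    (a): 78 − 30 = 48 ≥ 48 [met]
    (b): 51 ≥ 48 [met]
    (c): 81 − 31 = 50 ≥ 48 [met]
  All elements met. The burden passes to the lender.
Stage 2 — burden on lender; standard: clear and convincing evidence (weight is at least 68).
    (d): 97 − 28 = 69 ≥ 68 [met]
  The lender carries Stage 2; the borrower now bears the burden.
Stage 3 — burden on borrower; standard: a more-likely-than-not showing (weight is at least 48).
    (e): 90 − 43 = 47 < 48 [not met]
  Stage 3 not carried; the borrower fails its burden.
The analysis ends at Stage 3; the lender prevails.

lender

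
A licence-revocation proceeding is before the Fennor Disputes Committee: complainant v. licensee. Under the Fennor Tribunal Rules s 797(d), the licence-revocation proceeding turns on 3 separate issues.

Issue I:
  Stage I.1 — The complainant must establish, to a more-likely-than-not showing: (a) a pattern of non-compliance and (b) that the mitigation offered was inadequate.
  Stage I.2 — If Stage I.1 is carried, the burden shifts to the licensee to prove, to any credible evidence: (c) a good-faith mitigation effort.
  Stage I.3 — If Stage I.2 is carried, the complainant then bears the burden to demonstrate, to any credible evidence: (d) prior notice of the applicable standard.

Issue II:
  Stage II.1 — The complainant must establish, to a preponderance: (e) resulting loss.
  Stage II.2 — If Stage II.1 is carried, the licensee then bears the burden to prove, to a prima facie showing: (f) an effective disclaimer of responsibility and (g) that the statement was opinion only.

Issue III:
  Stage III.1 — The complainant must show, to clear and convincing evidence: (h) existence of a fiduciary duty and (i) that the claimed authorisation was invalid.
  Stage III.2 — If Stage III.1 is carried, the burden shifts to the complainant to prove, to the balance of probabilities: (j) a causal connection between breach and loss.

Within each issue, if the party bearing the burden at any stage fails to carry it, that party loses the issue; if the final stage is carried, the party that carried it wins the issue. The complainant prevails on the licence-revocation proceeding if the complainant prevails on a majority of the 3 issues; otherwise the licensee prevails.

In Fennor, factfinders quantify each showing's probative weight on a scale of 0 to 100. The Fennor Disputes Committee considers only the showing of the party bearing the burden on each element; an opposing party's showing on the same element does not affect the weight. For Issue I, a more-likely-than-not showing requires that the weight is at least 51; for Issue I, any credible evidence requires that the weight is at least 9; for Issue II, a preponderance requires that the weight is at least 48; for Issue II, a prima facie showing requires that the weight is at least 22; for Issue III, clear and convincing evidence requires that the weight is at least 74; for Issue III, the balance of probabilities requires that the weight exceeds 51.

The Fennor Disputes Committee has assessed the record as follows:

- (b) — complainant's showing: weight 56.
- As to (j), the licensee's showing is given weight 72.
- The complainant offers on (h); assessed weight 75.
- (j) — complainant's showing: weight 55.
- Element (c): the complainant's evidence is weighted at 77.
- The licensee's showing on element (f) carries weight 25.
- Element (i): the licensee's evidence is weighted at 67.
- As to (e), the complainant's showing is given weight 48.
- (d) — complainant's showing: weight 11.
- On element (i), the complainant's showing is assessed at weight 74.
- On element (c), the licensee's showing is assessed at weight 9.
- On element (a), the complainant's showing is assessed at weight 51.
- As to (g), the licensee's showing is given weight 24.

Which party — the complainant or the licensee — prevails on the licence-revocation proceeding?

— Issue I —
At Stage I.1 the complainant must meet a more-likely-than-not showing (weight is at least 51): on (a) the weight is 51, which does reach 51, so (a) meets the standard; on (b) the weight is 56, which does reach 51, so (b) meets the standard.
  Stage I.1 is satisfied; the onus moves to the licensee.
At Stage I.2 the licensee must meet any credible evidence (weight is at least 9): on (c) the weight is 9 (the complainant's 77 is given no effect), ≥ 9, so (c) meets the standard.
  All elements met. The burden passes to the complainant.
At Stage I.3 the complainant must meet any credible evidence (weight is at least 9): on (d) the weight is 11, ≥ 9, so (d) meets the standard.
  All elements met at the final stage.
Every stage carried; the complainant prevails on this issue.
— Issue II —
At Stage II.1 the complainant must meet a preponderance (weight is at least 48): on (e) the weight is 48, ≥ 48, so (e) meets the standard.
  The complainant carries Stage II.1; the licensee now bears the burden.
At Stage II.2 the licensee must meet a prima facie showing (weight is at least 22): on (f) the weight is 25, ≥ 22, so (f) meets the standard; on (g) the weight is 24, ≥ 22, so (g) meets the standard.
  All elements met at the final stage.
With every stage satisfied, the licensee prevails on this issue.
— Issue III —
Stage III.1 — burden on complainant; standard: clear and convincing evidence (weight is at least 74).
    (h): 75 ≥ 74 [met]
    (i): 74 (licensee's 67 disregarded) ≥ 74 [met]
  All elements met. The complainant retains the burden for Stage III.2.
Stage III.2 — burden on complainant; standard: the balance of probabilities (weight exceeds 51).
    (j): 55 (licensee's 72 disregarded) > 51 [met]
  The complainant carries the last stage.
Every stage carried; the complainant prevails on this issue.
Per-issue: Issue I → complainant; Issue II → licensee; Issue III → complainant. The complainant must prevail on a majority of issues; overall, the complainant prevails.

complainant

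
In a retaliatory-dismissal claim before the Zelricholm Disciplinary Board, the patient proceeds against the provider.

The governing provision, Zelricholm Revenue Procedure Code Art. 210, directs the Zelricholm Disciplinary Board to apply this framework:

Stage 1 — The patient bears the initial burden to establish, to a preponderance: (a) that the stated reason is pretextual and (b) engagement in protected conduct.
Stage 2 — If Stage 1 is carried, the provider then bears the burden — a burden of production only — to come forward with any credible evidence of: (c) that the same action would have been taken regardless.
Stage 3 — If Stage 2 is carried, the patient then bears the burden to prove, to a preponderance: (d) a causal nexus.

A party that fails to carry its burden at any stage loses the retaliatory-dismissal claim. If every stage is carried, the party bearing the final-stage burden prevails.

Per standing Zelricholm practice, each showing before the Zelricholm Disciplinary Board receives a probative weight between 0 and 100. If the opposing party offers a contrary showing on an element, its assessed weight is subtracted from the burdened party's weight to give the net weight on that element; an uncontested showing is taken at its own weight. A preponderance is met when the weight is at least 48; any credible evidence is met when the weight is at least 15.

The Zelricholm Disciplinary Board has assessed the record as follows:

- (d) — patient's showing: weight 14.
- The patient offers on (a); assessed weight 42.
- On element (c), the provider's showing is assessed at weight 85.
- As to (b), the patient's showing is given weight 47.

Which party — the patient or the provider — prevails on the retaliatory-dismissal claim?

At Stage 1 the patient must meet a preponderance (weight is at least 48): on (a) the weight is 42, < 48, so (a) does not meet the standard; on (b) the weight is 47, < 48, so (b) does not meet the standard.
  The patient does not carry Stage 1.
The analysis ends at Stage 1; the provider prevails.

provider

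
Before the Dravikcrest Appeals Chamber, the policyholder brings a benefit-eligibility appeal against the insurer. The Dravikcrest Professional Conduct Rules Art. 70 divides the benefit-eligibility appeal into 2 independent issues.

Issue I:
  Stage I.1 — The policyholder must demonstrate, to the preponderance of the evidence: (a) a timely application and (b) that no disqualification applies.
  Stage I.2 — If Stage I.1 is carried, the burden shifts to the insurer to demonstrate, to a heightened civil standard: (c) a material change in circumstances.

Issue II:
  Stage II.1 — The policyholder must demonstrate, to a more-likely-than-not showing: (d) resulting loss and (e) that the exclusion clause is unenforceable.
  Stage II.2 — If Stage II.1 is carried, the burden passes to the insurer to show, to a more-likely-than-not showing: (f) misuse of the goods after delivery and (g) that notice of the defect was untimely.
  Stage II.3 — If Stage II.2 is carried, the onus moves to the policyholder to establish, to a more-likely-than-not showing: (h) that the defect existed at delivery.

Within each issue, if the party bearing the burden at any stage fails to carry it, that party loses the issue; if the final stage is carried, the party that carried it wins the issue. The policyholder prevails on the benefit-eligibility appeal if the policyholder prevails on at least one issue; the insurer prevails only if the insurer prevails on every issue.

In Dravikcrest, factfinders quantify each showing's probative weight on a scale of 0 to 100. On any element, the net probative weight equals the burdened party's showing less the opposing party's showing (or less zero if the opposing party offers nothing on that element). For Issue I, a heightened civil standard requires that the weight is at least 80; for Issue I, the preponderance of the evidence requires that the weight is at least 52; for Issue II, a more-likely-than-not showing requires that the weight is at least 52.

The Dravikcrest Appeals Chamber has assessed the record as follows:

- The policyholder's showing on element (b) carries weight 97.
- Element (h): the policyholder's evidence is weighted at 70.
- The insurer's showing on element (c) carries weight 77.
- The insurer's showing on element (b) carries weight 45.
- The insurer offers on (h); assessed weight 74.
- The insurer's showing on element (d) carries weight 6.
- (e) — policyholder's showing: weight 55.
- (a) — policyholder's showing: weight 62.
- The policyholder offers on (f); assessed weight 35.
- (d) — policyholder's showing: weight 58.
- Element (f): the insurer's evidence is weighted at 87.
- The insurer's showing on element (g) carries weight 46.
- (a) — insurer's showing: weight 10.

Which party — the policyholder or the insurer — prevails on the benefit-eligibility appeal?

policyholder

— Issue I —
Stage I.1 — burden on policyholder; standard: the preponderance of the evidence (weight is at least 52).
    (a): 62 − 10 = 52 ≥ 52 [met]
    (b): 97 − 45 = 52 ≥ 52 [met]
  All elements met. The burden passes to the insurer.
Stage I.2 — burden on insurer; standard: a heightened civil standard (weight is at least 80).
    (c): 77 < 80 [not met]
  Not every element is met, so the insurer fails to carry Stage I.2.
So the policyholder prevails on this issue.
— Issue II —
Stage II.1 — burden on policyholder; standard: a more-likely-than-not showing (weight is at least 52).
    (d): 58 − 6 = 52 ≥ 52 [met]
    (e): 55 ≥ 52 [met]
  The policyholder carries Stage II.1; the insurer now bears the burden.
Stage II.2 — burden on insurer; standard: a more-likely-than-not showing (weight is at least 52).
    (f): 87 − 35 = 52 ≥ 52 [met]
    (g): 46 < 52 [not met]
  Stage II.2 not carried; the insurer fails its burden.
So the policyholder prevails on this issue.
Per-issue: Issue I → policyholder; Issue II → policyholder. The policyholder must prevail on at least one issue; overall, the policyholder prevails.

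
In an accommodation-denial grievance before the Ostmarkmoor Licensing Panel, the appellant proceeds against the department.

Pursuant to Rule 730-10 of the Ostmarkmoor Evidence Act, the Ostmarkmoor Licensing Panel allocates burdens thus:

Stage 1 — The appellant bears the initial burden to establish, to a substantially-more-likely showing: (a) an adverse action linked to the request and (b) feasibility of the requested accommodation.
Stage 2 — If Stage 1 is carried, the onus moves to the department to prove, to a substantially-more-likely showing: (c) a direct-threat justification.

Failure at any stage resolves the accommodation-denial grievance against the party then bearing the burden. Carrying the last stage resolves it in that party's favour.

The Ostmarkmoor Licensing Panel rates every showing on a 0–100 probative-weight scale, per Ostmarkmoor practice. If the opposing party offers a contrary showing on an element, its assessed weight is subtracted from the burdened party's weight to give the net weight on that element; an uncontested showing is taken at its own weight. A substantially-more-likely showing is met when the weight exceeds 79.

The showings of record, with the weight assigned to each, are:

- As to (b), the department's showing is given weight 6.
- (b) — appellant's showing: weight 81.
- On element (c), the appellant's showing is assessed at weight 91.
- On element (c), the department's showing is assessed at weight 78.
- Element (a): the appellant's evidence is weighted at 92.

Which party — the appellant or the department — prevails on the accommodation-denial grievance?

department

Stage 1 (appellant, a substantially-more-likely showing, weight exceeds 79): (a) 92 > 79 — meets; (b) net 81−6=75 ≤ 79 — fails.
  The appellant does not carry Stage 1.
The department prevails.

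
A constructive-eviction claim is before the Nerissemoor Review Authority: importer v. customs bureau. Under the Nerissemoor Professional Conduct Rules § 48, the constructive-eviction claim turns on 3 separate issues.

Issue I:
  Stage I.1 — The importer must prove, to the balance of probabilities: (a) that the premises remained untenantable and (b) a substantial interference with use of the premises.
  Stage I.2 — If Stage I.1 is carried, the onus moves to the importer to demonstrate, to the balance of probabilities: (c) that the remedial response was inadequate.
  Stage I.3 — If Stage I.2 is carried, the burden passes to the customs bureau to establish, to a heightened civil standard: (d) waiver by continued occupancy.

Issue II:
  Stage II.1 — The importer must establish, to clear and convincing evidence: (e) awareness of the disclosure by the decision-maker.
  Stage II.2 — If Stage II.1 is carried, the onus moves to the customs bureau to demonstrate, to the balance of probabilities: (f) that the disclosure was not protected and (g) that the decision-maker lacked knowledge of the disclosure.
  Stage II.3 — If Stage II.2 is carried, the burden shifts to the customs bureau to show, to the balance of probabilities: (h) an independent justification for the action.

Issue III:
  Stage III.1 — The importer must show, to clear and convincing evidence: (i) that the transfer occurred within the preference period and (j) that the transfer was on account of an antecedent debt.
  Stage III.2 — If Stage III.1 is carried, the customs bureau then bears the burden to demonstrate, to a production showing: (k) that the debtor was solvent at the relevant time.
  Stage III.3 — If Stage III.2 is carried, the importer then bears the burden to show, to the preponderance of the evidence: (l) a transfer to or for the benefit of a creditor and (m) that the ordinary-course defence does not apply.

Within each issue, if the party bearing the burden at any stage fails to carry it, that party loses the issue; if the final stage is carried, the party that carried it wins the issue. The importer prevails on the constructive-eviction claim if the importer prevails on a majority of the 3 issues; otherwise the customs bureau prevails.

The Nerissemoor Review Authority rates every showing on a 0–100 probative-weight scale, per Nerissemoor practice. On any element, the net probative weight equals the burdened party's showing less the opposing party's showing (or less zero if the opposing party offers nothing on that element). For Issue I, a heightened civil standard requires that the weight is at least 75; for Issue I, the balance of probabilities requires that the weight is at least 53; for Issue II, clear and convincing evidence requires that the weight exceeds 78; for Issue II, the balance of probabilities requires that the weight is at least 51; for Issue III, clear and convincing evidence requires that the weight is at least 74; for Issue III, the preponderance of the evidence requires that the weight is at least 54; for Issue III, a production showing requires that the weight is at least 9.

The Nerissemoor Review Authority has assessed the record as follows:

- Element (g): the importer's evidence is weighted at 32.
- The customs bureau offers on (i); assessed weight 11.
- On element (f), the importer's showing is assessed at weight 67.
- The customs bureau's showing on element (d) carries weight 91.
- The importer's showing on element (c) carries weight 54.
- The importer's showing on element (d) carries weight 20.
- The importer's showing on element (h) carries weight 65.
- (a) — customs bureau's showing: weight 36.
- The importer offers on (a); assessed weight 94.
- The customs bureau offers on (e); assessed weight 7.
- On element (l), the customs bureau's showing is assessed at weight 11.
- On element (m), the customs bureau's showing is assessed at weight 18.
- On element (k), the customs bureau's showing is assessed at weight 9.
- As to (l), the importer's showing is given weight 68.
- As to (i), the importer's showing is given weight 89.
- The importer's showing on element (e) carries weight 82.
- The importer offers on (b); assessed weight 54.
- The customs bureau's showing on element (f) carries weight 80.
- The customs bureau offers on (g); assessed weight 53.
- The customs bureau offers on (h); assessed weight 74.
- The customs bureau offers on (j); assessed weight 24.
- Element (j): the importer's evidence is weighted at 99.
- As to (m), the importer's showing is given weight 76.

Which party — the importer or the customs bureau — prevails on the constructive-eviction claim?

— Issue I —
Stage I.1 — burden on importer; standard: the balance of probabilities (weight is at least 53).
    (a): 94 − 36 = 58 ≥ 53 [met]
    (b): 54 ≥ 53 [met]
  All elements met. The importer retains the burden for Stage I.2.
Stage I.2 — burden on importer; standard: the balance of probabilities (weight is at least 53).
    (c): 54 ≥ 53 [met]
  All elements met. The burden passes to the customs bureau.
Stage I.3 — burden on customs bureau; standard: a heightened civil standard (weight is at least 75).
    (d): 91 − 20 = 71 < 75 [not met]
  Not every element is met, so the customs bureau fails to carry Stage I.3.
The importer prevails on this issue.
— Issue II —
Stage II.1 — burden on importer; standard: clear and convincing evidence (weight exceeds 78).
    (e): 82 − 7 = 75 ≤ 78 [not met]
  Stage II.1 not carried; the importer fails its burden.
So the customs bureau prevails on this issue.
— Issue III —
At Stage III.1 the importer must meet clear and convincing evidence (weight is at least 74): on (i) the weight is 89 less the opposing 11 gives net 78, ≥ 74, so (i) meets the standard; on (j) the weight is 99 less the opposing 24 gives net 75, which does reach 74, so (j) meets the standard.
  Stage III.1 is satisfied; the onus moves to the customs bureau.
At Stage III.2 the customs bureau must meet a production showing (weight is at least 9): on (k) the weight is 9, which does reach 9, so (k) meets the standard.
  The customs bureau carries Stage III.2; the importer now bears the burden.
At Stage III.3 the importer must meet the preponderance of the evidence (weight is at least 54): on (l) the weight is 68 less the opposing 11 gives net 57, ≥ 54, so (l) meets the standard; on (m) the weight is 76 less the opposing 18 gives net 58, ≥ 54, so (m) meets the standard.
  The importer carries the last stage.
Every stage carried; the importer prevails on this issue.
Per-issue: Issue I → importer; Issue II → customs bureau; Issue III → importer. The importer must prevail on a majority of issues; overall, the importer prevails.

importer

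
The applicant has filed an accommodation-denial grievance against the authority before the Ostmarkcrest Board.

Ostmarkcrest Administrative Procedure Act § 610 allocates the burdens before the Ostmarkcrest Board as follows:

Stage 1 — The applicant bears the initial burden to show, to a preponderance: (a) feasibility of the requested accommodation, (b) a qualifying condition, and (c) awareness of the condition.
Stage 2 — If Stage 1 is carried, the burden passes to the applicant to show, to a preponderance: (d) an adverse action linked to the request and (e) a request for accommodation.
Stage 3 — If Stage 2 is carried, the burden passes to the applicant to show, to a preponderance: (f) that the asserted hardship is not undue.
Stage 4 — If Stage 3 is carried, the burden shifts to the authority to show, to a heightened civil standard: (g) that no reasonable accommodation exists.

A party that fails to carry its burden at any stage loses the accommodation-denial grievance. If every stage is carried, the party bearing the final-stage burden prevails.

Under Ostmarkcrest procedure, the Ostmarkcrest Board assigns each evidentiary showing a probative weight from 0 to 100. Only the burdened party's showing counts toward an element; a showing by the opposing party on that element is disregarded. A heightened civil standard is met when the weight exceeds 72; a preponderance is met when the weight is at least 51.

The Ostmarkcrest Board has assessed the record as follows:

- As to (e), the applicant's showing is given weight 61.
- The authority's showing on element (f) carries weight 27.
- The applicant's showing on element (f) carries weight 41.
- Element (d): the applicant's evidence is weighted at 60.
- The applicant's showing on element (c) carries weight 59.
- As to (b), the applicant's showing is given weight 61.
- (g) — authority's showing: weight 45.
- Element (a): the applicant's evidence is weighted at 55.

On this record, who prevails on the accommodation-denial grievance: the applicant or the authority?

Stage 1 (applicant, a preponderance, weight is at least 51): (a) 55 ≥ 51 — meets; (b) 61 ≥ 51 — meets; (c) 59 ≥ 51 — meets.
  Stage 1 is satisfied; the applicant continues to bear the burden.
Stage 2 (applicant, a preponderance, weight is at least 51): (d) 60 ≥ 51 — meets; (e) 61 ≥ 51 — meets.
  Stage 2 carried; the burden remains with the applicant.
Stage 3 (applicant, a preponderance, weight is at least 51): (f) 41 (authority's 27 disregarded) < 51 — fails.
  The applicant does not carry Stage 3.
The analysis ends at Stage 3; the authority prevails.

authority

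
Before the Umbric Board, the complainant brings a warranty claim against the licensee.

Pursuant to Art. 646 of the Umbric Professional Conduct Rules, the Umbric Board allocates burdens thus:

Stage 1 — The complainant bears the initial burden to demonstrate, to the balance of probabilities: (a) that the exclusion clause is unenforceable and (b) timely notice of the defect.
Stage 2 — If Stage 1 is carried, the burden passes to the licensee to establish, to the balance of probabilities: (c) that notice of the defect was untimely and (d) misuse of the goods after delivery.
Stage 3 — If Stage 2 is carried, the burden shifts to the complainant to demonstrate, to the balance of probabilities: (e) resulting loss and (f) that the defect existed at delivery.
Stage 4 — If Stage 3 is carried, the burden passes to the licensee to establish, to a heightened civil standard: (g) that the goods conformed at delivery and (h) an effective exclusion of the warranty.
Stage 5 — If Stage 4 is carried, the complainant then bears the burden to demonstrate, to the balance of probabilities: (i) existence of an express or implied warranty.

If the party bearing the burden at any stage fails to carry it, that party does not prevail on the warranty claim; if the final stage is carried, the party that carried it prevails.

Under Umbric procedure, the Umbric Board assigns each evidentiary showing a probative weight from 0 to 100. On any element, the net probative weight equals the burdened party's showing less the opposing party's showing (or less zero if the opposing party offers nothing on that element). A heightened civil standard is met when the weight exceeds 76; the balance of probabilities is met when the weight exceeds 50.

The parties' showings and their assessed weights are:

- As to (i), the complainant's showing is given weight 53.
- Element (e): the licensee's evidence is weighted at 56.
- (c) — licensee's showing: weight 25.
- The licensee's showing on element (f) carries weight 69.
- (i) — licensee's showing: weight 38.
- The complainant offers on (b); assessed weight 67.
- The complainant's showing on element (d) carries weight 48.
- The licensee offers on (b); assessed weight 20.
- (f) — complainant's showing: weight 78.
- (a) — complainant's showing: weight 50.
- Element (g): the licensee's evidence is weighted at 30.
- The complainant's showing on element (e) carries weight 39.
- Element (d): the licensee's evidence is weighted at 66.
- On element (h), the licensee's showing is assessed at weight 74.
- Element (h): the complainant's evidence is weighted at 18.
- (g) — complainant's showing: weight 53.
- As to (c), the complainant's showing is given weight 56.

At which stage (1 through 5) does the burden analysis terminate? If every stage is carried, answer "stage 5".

stage 1

Stage 1 (complainant, the balance of probabilities, weight exceeds 50): (a) 50 ≤ 50 — fails; (b) net 67−20=47 ≤ 50 — fails.
  Stage 1 not carried; the complainant fails its burden.
The analysis ends at Stage 1; the licensee prevails.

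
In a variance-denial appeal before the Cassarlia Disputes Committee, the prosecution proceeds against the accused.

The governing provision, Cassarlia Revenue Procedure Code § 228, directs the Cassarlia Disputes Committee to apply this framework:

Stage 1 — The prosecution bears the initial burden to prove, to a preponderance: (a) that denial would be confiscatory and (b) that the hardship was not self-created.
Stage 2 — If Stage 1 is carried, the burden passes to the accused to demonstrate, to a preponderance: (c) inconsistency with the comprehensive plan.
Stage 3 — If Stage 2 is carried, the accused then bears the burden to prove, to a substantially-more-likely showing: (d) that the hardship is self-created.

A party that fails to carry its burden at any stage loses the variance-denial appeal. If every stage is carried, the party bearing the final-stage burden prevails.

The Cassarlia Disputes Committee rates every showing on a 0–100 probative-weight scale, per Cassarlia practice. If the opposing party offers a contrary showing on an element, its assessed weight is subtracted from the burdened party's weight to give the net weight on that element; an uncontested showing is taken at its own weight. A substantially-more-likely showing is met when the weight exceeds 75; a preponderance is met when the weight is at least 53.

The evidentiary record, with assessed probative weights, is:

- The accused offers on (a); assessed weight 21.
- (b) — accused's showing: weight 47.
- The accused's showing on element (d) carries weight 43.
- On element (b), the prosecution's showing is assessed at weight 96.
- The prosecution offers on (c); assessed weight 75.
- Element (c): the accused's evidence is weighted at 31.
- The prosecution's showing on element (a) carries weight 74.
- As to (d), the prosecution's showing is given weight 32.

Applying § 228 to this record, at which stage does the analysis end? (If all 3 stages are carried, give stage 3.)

stage 1

At Stage 1 the prosecution must meet a preponderance (weight is at least 53): on (a) the weight is 74 less the opposing 21 gives net 53, which does reach 53, so (a) meets the standard; on (b) the weight is 96 less the opposing 47 gives net 49, which does not reach 53, so (b) does not meet the standard.
  Stage 1 not carried; the prosecution fails its burden.
The accused prevails.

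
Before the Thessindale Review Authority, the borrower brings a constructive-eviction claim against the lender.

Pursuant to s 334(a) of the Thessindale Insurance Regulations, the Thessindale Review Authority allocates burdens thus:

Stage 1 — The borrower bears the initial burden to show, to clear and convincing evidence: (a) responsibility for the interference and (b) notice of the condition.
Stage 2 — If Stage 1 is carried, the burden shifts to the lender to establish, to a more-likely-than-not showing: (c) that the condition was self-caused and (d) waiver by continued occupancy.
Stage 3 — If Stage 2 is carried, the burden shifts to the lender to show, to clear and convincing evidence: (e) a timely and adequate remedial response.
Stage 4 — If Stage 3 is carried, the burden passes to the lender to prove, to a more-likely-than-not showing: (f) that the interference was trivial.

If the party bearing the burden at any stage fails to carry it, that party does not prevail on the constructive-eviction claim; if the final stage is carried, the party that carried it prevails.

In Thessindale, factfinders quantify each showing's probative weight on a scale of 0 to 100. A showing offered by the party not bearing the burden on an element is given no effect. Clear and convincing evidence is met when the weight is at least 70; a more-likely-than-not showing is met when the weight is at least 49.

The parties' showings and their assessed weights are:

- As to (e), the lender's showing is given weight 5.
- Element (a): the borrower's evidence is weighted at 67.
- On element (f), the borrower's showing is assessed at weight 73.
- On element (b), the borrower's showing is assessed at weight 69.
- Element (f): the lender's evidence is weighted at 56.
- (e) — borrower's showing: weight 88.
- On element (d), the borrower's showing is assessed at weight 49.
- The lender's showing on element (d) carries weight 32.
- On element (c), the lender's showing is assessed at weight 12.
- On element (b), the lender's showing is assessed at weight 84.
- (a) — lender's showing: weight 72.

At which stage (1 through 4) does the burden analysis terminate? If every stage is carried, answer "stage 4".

Stage 1 — burden on borrower; standard: clear and convincing evidence (weight is at least 70).
    (a): 67 (lender's 72 disregarded) < 70 [not met]
    (b): 69 (lender's 84 disregarded) < 70 [not met]
  Not every element is met, so the borrower fails to carry Stage 1.
So the lender prevails.

stage 1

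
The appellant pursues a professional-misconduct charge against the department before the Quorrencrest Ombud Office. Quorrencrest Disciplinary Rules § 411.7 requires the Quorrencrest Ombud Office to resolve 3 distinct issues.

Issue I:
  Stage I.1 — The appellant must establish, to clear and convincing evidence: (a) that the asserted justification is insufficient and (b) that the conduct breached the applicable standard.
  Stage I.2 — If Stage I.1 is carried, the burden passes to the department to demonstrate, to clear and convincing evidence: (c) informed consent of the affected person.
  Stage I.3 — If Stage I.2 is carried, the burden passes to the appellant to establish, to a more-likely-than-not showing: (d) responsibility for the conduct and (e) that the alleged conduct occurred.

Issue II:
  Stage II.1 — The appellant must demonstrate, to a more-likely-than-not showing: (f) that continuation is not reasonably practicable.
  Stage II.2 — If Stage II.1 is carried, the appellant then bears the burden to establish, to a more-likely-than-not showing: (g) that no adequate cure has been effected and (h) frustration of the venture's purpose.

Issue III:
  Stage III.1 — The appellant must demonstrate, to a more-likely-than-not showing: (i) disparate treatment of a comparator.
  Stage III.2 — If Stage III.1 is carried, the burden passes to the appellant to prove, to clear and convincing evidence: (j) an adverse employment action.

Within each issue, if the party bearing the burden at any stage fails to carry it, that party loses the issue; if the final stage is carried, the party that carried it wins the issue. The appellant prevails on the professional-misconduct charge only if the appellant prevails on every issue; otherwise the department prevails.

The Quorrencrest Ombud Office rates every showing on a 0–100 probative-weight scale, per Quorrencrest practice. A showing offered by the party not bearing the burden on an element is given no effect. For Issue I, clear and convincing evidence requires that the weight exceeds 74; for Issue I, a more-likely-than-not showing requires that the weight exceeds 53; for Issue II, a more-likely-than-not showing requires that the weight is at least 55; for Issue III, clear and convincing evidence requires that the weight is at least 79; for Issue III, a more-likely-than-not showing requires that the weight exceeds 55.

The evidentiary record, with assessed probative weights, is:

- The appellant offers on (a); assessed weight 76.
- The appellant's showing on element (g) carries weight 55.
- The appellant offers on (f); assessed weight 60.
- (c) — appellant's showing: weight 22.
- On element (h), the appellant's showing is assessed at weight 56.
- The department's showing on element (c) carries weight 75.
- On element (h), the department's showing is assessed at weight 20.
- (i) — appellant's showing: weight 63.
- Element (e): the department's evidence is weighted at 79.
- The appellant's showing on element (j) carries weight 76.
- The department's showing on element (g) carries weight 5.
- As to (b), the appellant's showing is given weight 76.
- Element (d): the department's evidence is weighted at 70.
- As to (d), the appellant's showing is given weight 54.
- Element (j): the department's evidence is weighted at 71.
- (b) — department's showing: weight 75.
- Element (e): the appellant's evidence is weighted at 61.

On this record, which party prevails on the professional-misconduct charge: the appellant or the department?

department

— Issue I —
Stage I.1 — burden on appellant; standard: clear and convincing evidence (weight exceeds 74).
    (a): 76 > 74 [met]
    (b): 76 (department's 75 disregarded) > 74 [met]
  Stage I.1 carried; the burden shifts to the department.
Stage I.2 — burden on department; standard: clear and convincing evidence (weight exceeds 74).
    (c): 75 (appellant's 22 disregarded) > 74 [met]
  All elements met. The burden passes to the appellant.
Stage I.3 — burden on appellant; standard: a more-likely-than-not showing (weight exceeds 53).
    (d): 54 (department's 70 disregarded) > 53 [met]
    (e): 61 (department's 79 disregarded) > 53 [met]
  All elements met at the final stage.
Every stage carried; the appellant prevails on this issue.
— Issue II —
At Stage II.1 the appellant must meet a more-likely-than-not showing (weight is at least 55): on (f) the weight is 60, which does reach 55, so (f) meets the standard.
  Stage II.1 is satisfied; the appellant continues to bear the burden.
At Stage II.2 the appellant must meet a more-likely-than-not showing (weight is at least 55): on (g) the weight is 55 (the department's 5 is given no effect), ≥ 55, so (g) meets the standard; on (h) the weight is 56 (the department's 20 is given no effect), which does reach 55, so (h) meets the standard.
  Stage II.2 carried; the final stage is satisfied.
Every stage carried; the appellant prevails on this issue.
— Issue III —
Stage III.1 — burden on appellant; standard: a more-likely-than-not showing (weight exceeds 55).
    (i): 63 > 55 [met]
  Stage III.1 is satisfied; the appellant continues to bear the burden.
Stage III.2 — burden on appellant; standard: clear and convincing evidence (weight is at least 79).
    (j): 76 (department's 71 disregarded) < 79 [not met]
  Not every element is met, so the appellant fails to carry Stage III.2.
The analysis ends at Stage III.2; the department prevails on this issue.
Per-issue: Issue I → appellant; Issue II → appellant; Issue III → department. The appellant must prevail on every issue; overall, the department prevails.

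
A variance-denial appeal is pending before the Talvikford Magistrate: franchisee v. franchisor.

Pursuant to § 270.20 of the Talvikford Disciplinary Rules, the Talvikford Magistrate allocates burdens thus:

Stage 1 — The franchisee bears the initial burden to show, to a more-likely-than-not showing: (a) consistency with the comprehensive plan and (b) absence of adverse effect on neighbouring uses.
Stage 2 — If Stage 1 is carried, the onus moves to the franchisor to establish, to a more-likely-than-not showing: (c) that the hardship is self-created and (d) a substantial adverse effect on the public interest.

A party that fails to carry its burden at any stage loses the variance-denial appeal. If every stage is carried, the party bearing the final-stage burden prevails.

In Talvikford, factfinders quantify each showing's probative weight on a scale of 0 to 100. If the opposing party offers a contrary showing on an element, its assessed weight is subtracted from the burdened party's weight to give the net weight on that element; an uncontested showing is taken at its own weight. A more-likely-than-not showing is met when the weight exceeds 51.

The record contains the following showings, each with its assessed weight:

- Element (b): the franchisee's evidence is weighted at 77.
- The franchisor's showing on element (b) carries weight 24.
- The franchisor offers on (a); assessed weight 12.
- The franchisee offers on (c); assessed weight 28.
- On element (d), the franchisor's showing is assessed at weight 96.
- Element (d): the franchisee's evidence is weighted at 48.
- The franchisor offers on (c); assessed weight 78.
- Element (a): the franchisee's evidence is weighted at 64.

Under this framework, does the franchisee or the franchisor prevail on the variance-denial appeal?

Stage 1 — burden on franchisee; standard: a more-likely-than-not showing (weight exceeds 51).
    (a): 64 − 12 = 52 > 51 [met]
    (b): 77 − 24 = 53 > 51 [met]
  Stage 1 is satisfied; the onus moves to the franchisor.
Stage 2 — burden on franchisor; standard: a more-likely-than-not showing (weight exceeds 51).
    (c): 78 − 28 = 50 ≤ 51 [not met]
    (d): 96 − 48 = 48 ≤ 51 [not met]
  Not every element is met, so the franchisor fails to carry Stage 2.
So the franchisee prevails.

franchisee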